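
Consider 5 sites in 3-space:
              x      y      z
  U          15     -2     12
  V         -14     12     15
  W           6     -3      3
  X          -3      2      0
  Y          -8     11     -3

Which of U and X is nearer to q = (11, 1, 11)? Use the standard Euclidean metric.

U

Compare squared distances:
|qU|² = (11−15)² + (1−(-2))² + (11−12)² = 16 + 9 + 1 = 26
|qX|² = (11−(-3))² + (1−2)² + (11−0)² = 196 + 1 + 121 = 318
26 < 318, so U is closer.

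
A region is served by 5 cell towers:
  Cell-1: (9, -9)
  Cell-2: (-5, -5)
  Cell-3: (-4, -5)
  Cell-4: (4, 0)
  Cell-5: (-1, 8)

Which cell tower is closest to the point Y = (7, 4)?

Cell-4

Since √ is increasing, it suffices to compare squared distances:
d²(Y, Cell-1) = (7−9)² + (4−(-9))² = 4 + 169 = 173
d²(Y, Cell-2) = (7−(-5))² + (4−(-5))² = 144 + 81 = 225
d²(Y, Cell-3) = (7−(-4))² + (4−(-5))² = 121 + 81 = 202
d²(Y, Cell-4) = (7−4)² + (4−0)² = 9 + 16 = 25
d²(Y, Cell-5) = (7−(-1))² + (4−8)² = 64 + 16 = 80
The smallest is to Cell-4, so Y lies in the Voronoi region of Cell-4.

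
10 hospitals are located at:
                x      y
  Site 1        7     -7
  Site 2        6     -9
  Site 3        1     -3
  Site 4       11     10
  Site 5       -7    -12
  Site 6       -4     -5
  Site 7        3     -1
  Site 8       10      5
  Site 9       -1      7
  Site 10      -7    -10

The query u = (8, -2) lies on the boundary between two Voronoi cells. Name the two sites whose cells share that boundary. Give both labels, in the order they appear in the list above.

Squared distances from u to each site:
d²(u, Site 1) = 1 + 25 = 26
d²(u, Site 2) = 4 + 49 = 53
d²(u, Site 3) = 49 + 1 = 50
d²(u, Site 4) = 9 + 144 = 153
d²(u, Site 5) = 225 + 100 = 325
d²(u, Site 6) = 144 + 9 = 153
d²(u, Site 7) = 25 + 1 = 26
d²(u, Site 8) = 4 + 49 = 53
d²(u, Site 9) = 81 + 81 = 162
d²(u, Site 10) = 225 + 64 = 289
u is equidistant from Site 1 and Site 7 (both at squared distance 26), and every other site is strictly farther — so u lies on the Site 1–Site 7 Voronoi edge.

Site 1 and Site 7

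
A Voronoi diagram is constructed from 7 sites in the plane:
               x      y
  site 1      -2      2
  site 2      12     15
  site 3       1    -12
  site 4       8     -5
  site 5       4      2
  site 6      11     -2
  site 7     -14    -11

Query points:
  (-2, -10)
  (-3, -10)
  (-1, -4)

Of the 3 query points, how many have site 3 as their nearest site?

(-2, -10) — d² to each: site 1:144, site 2:821, site 3:13, site 4:125, site 5:180, site 6:233, site 7:145 → nearest is site 3
(-3, -10) — d² to each: site 1:145, site 2:850, site 3:20, site 4:146, site 5:193, site 6:260, site 7:122 → nearest is site 3
(-1, -4) — d² to each: site 1:37, site 2:530, site 3:68, site 4:82, site 5:61, site 6:148, site 7:218 → nearest is site 1
2 of the 3 points have site 3 as nearest.

2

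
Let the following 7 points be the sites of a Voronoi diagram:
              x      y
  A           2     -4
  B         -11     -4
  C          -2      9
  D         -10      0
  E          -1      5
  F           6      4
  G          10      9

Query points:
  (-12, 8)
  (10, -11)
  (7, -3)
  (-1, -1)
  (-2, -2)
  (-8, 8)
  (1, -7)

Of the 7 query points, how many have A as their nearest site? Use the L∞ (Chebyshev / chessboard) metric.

5

(-12, 8) — d to each: A:14, B:12, C:10, D:8, E:11, F:18, G:22 → nearest is D
(10, -11) — d to each: A:8, B:21, C:20, D:20, E:16, F:15, G:20 → nearest is A
(7, -3) — d to each: A:5, B:18, C:12, D:17, E:8, F:7, G:12 → nearest is A
(-1, -1) — d to each: A:3, B:10, C:10, D:9, E:6, F:7, G:11 → nearest is A
(-2, -2) — d to each: A:4, B:9, C:11, D:8, E:7, F:8, G:12 → nearest is A
(-8, 8) — d to each: A:12, B:12, C:6, D:8, E:7, F:14, G:18 → nearest is C
(1, -7) — d to each: A:3, B:12, C:16, D:11, E:12, F:11, G:16 → nearest is A
5 of the 7 points have A as nearest.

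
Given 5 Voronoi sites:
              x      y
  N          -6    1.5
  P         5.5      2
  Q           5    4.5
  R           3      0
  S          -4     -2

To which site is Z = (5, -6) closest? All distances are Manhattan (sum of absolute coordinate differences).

R

d(Z,N) = |5−(-6)| + |-6−1.5| = 11 + 7.5 = 18.5
d(Z,P) = |5−5.5| + |-6−2| = 0.5 + 8 = 8.5
d(Z,Q) = |5−5| + |-6−4.5| = 0 + 10.5 = 10.5
d(Z,R) = |5−3| + |-6−0| = 2 + 6 = 8
d(Z,S) = |5−(-4)| + |-6−(-2)| = 9 + 4 = 13
R is nearest.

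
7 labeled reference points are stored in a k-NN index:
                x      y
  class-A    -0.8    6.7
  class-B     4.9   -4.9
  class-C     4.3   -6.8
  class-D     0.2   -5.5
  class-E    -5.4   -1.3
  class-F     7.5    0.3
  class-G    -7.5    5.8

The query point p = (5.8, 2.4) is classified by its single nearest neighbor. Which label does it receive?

Compare squared distances (the ordering matches that of the actual distances):
d²(p, class-A) = (5.8−(-0.8))² + (2.4−6.7)² = 43.56 + 18.49 = 62.05
d²(p, class-B) = (5.8−4.9)² + (2.4−(-4.9))² = 0.81 + 53.29 = 54.1
d²(p, class-C) = (5.8−4.3)² + (2.4−(-6.8))² = 2.25 + 84.64 = 86.89
d²(p, class-D) = (5.8−0.2)² + (2.4−(-5.5))² = 31.36 + 62.41 = 93.77
d²(p, class-E) = (5.8−(-5.4))² + (2.4−(-1.3))² = 125.44 + 13.69 = 139.13
d²(p, class-F) = (5.8−7.5)² + (2.4−0.3)² = 2.89 + 4.41 = 7.3
d²(p, class-G) = (5.8−(-7.5))² + (2.4−5.8)² = 176.89 + 11.56 = 188.45
class-F is nearest.

class-F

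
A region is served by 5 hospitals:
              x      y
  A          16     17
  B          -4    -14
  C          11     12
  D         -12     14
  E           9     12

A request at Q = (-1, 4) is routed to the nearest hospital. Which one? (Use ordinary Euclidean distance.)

E

Since √ is increasing, it suffices to compare squared distances:
|QA|² = 289 + 169 = 458
|QB|² = 9 + 324 = 333
|QC|² = 144 + 64 = 208
|QD|² = 121 + 100 = 221
|QE|² = 100 + 64 = 164
The smallest is to E, so Q lies in the Voronoi region of E.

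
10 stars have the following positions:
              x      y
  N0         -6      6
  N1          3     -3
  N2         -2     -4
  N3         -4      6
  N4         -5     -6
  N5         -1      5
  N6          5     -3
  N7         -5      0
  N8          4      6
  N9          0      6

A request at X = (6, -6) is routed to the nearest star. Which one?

N6

Since √ is increasing, it suffices to compare squared distances:
|XN0|² = (6−(-6))² + (-6−6)² = 144 + 144 = 288
|XN1|² = (6−3)² + (-6−(-3))² = 9 + 9 = 18
|XN2|² = (6−(-2))² + (-6−(-4))² = 64 + 4 = 68
|XN3|² = (6−(-4))² + (-6−6)² = 100 + 144 = 244
|XN4|² = (6−(-5))² + (-6−(-6))² = 121 + 0 = 121
|XN5|² = (6−(-1))² + (-6−5)² = 49 + 121 = 170
|XN6|² = (6−5)² + (-6−(-3))² = 1 + 9 = 10
|XN7|² = (6−(-5))² + (-6−0)² = 121 + 36 = 157
|XN8|² = (6−4)² + (-6−6)² = 4 + 144 = 148
|XN9|² = (6−0)² + (-6−6)² = 36 + 144 = 180
The smallest is to N6, so X lies in the Voronoi region of N6.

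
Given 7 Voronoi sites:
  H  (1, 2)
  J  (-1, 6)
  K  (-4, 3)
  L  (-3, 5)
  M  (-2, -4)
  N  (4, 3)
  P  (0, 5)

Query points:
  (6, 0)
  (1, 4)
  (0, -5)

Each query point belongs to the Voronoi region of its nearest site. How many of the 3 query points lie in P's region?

(6, 0) — d² to each: H:29, J:85, K:109, L:106, M:80, N:13, P:61 → nearest is N
(1, 4) — d² to each: H:4, J:8, K:26, L:17, M:73, N:10, P:2 → nearest is P
(0, -5) — d² to each: H:50, J:122, K:80, L:109, M:5, N:80, P:100 → nearest is M
1 of the 3 points has P as nearest.

1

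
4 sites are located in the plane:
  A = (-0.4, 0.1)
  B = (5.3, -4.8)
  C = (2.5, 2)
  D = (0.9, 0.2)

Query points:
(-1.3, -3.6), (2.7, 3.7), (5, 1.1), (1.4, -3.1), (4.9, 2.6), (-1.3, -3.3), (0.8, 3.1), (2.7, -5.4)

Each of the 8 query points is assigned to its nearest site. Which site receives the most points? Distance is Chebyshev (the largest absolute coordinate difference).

C

(-1.3, -3.6) — d to each: A:3.7, B:6.6, C:5.6, D:3.8 → nearest is A
(2.7, 3.7) — d to each: A:3.6, B:8.5, C:1.7, D:3.5 → nearest is C
(5, 1.1) — d to each: A:5.4, B:5.9, C:2.5, D:4.1 → nearest is C
(1.4, -3.1) — d to each: A:3.2, B:3.9, C:5.1, D:3.3 → nearest is A
(4.9, 2.6) — d to each: A:5.3, B:7.4, C:2.4, D:4 → nearest is C
(-1.3, -3.3) — d to each: A:3.4, B:6.6, C:5.3, D:3.5 → nearest is A
(0.8, 3.1) — d to each: A:3, B:7.9, C:1.7, D:2.9 → nearest is C
(2.7, -5.4) — d to each: A:5.5, B:2.6, C:7.4, D:5.6 → nearest is B
Tally — A:3, B:1, C:4. C captures the most (4).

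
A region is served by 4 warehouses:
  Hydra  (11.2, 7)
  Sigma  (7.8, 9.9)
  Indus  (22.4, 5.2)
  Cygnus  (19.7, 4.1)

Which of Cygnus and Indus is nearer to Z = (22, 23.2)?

Indus

Compare squared distances:
d²(Z, Cygnus) = (22−19.7)² + (23.2−4.1)² = 5.29 + 364.81 = 370.1
d²(Z, Indus) = (22−22.4)² + (23.2−5.2)² = 0.16 + 324 = 324.16
370.1 > 324.16, so Indus is closer.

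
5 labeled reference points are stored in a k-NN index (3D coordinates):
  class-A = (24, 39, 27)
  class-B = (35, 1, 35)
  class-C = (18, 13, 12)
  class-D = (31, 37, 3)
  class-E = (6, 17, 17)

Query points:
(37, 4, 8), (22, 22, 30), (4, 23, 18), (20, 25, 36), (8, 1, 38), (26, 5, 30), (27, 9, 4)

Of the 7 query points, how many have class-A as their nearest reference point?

(37, 4, 8) — d² to each: class-A:1755, class-B:742, class-C:458, class-D:1150, class-E:1211 → nearest is class-C
(22, 22, 30) — d² to each: class-A:302, class-B:635, class-C:421, class-D:1035, class-E:450 → nearest is class-A
(4, 23, 18) — d² to each: class-A:737, class-B:1734, class-C:332, class-D:1150, class-E:41 → nearest is class-E
(20, 25, 36) — d² to each: class-A:293, class-B:802, class-C:724, class-D:1354, class-E:621 → nearest is class-A
(8, 1, 38) — d² to each: class-A:1821, class-B:738, class-C:920, class-D:3050, class-E:701 → nearest is class-E
(26, 5, 30) — d² to each: class-A:1169, class-B:122, class-C:452, class-D:1778, class-E:713 → nearest is class-B
(27, 9, 4) — d² to each: class-A:1438, class-B:1089, class-C:161, class-D:801, class-E:674 → nearest is class-C
2 of the 7 points have class-A as nearest.

2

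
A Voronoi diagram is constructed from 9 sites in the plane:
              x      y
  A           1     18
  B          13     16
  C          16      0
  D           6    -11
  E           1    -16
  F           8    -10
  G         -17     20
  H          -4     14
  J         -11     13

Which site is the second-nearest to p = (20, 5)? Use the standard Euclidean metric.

Since √ is increasing, it suffices to compare squared distances:
|pA|² = 361 + 169 = 530
|pB|² = 49 + 121 = 170
|pC|² = 16 + 25 = 41
|pD|² = 196 + 256 = 452
|pE|² = 361 + 441 = 802
|pF|² = 144 + 225 = 369
|pG|² = 1369 + 225 = 1594
|pH|² = 576 + 81 = 657
|pJ|² = 961 + 64 = 1025
Sorted ascending: C, B, F, … — the second-nearest is B.

B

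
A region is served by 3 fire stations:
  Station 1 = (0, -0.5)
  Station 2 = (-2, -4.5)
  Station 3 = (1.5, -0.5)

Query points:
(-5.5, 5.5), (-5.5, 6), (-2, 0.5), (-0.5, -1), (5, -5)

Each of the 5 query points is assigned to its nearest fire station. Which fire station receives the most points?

Station 1

(-5.5, 5.5) — d² to each: Station 1:66.25, Station 2:112.25, Station 3:85 → nearest is Station 1
(-5.5, 6) — d² to each: Station 1:72.5, Station 2:122.5, Station 3:91.25 → nearest is Station 1
(-2, 0.5) — d² to each: Station 1:5, Station 2:25, Station 3:13.25 → nearest is Station 1
(-0.5, -1) — d² to each: Station 1:0.5, Station 2:14.5, Station 3:4.25 → nearest is Station 1
(5, -5) — d² to each: Station 1:45.25, Station 2:49.25, Station 3:32.5 → nearest is Station 3
Tally — Station 1:4, Station 3:1. Station 1 captures the most (4).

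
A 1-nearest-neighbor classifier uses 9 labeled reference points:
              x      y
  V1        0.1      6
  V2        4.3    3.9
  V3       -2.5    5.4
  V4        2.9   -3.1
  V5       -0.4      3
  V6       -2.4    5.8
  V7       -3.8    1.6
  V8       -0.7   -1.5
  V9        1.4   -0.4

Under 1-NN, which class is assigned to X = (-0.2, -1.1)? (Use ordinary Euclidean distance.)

V8

Since √ is increasing, it suffices to compare squared distances:
|XV1|² = (-0.2−0.1)² + (-1.1−6)² = 0.09 + 50.41 = 50.5
|XV2|² = (-0.2−4.3)² + (-1.1−3.9)² = 20.25 + 25 = 45.25
|XV3|² = (-0.2−(-2.5))² + (-1.1−5.4)² = 5.29 + 42.25 = 47.54
|XV4|² = (-0.2−2.9)² + (-1.1−(-3.1))² = 9.61 + 4 = 13.61
|XV5|² = (-0.2−(-0.4))² + (-1.1−3)² = 0.04 + 16.81 = 16.85
|XV6|² = (-0.2−(-2.4))² + (-1.1−5.8)² = 4.84 + 47.61 = 52.45
|XV7|² = (-0.2−(-3.8))² + (-1.1−1.6)² = 12.96 + 7.29 = 20.25
|XV8|² = (-0.2−(-0.7))² + (-1.1−(-1.5))² = 0.25 + 0.16 = 0.41
|XV9|² = (-0.2−1.4)² + (-1.1−(-0.4))² = 2.56 + 0.49 = 3.05
V8 is nearest.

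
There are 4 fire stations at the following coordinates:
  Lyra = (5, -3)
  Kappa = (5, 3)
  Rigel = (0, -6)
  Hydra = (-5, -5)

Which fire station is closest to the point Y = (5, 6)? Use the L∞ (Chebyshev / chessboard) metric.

d(Y, Lyra) = max(0, 9) = 9
d(Y, Kappa) = max(0, 3) = 3
d(Y, Rigel) = max(5, 12) = 12
d(Y, Hydra) = max(10, 11) = 11
Minimum is at Kappa.

Kappa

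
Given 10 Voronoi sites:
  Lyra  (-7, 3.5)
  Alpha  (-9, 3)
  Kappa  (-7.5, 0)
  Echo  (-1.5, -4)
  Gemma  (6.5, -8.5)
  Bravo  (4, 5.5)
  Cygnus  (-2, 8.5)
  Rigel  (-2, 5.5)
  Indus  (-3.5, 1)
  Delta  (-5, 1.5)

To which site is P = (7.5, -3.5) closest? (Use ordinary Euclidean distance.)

Squared Euclidean distances:
d²(P, Lyra) = 210.25 + 49 = 259.25
d²(P, Alpha) = 272.25 + 42.25 = 314.5
d²(P, Kappa) = 225 + 12.25 = 237.25
d²(P, Echo) = 81 + 0.25 = 81.25
d²(P, Gemma) = 1 + 25 = 26
d²(P, Bravo) = 12.25 + 81 = 93.25
d²(P, Cygnus) = 90.25 + 144 = 234.25
d²(P, Rigel) = 90.25 + 81 = 171.25
d²(P, Indus) = 121 + 20.25 = 141.25
d²(P, Delta) = 156.25 + 25 = 181.25
Minimum is at Gemma.

Gemma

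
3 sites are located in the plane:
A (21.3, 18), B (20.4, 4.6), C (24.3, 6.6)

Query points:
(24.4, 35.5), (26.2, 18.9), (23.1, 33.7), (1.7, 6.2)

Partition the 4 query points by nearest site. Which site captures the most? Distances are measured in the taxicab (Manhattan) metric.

A

(24.4, 35.5) — d to each: A:20.6, B:34.9, C:29 → nearest is A
(26.2, 18.9) — d to each: A:5.8, B:20.1, C:14.2 → nearest is A
(23.1, 33.7) — d to each: A:17.5, B:31.8, C:28.3 → nearest is A
(1.7, 6.2) — d to each: A:31.4, B:20.3, C:23 → nearest is B
Tally — A:3, B:1. A captures the most (3).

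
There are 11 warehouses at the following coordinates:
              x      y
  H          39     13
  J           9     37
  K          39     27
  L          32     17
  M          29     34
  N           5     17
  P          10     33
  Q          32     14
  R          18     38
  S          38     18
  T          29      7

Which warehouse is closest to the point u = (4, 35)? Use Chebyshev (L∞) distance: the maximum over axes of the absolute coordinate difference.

J

d(u,H) = max(35, 22) = 35
d(u,J) = max(5, 2) = 5
d(u,K) = max(35, 8) = 35
d(u,L) = max(28, 18) = 28
d(u,M) = max(25, 1) = 25
d(u,N) = max(1, 18) = 18
d(u,P) = max(6, 2) = 6
d(u,Q) = max(28, 21) = 28
d(u,R) = max(14, 3) = 14
d(u,S) = max(34, 17) = 34
d(u,T) = max(25, 28) = 28
J is nearest.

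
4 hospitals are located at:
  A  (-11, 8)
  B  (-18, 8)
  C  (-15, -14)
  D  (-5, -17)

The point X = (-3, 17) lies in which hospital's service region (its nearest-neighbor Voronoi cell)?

A

Compare squared distances (the ordering matches that of the actual distances):
|XA|² = (-3−(-11))² + (17−8)² = 64 + 81 = 145
|XB|² = (-3−(-18))² + (17−8)² = 225 + 81 = 306
|XC|² = (-3−(-15))² + (17−(-14))² = 144 + 961 = 1105
|XD|² = (-3−(-5))² + (17−(-17))² = 4 + 1156 = 1160
Minimum is at A.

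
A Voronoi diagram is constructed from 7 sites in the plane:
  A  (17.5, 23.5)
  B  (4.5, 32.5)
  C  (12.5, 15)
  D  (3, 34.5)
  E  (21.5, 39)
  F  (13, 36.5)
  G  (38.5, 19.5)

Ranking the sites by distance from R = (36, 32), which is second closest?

Compare squared distances (the ordering matches that of the actual distances):
|RA|² = (36−17.5)² + (32−23.5)² = 342.25 + 72.25 = 414.5
|RB|² = (36−4.5)² + (32−32.5)² = 992.25 + 0.25 = 992.5
|RC|² = (36−12.5)² + (32−15)² = 552.25 + 289 = 841.25
|RD|² = (36−3)² + (32−34.5)² = 1089 + 6.25 = 1095.25
|RE|² = (36−21.5)² + (32−39)² = 210.25 + 49 = 259.25
|RF|² = (36−13)² + (32−36.5)² = 529 + 20.25 = 549.25
|RG|² = (36−38.5)² + (32−19.5)² = 6.25 + 156.25 = 162.5
Sorted ascending: G, E, A, … — the second-nearest is E.

E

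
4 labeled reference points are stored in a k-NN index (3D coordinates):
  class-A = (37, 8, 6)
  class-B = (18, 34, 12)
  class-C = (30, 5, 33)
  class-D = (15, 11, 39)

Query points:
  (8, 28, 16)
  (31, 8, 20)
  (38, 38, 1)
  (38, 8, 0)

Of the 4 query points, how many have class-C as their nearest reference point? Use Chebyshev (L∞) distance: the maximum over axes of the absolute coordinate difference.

1

(8, 28, 16) — d to each: class-A:29, class-B:10, class-C:23, class-D:23 → nearest is class-B
(31, 8, 20) — d to each: class-A:14, class-B:26, class-C:13, class-D:19 → nearest is class-C
(38, 38, 1) — d to each: class-A:30, class-B:20, class-C:33, class-D:38 → nearest is class-B
(38, 8, 0) — d to each: class-A:6, class-B:26, class-C:33, class-D:39 → nearest is class-A
1 of the 4 points has class-C as nearest.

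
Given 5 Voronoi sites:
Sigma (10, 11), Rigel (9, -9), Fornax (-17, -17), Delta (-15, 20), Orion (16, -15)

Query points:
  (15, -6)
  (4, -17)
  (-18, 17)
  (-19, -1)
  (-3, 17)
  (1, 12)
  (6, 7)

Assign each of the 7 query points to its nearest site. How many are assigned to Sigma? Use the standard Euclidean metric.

(15, -6) — d² to each: Sigma:314, Rigel:45, Fornax:1145, Delta:1576, Orion:82 → nearest is Rigel
(4, -17) — d² to each: Sigma:820, Rigel:89, Fornax:441, Delta:1730, Orion:148 → nearest is Rigel
(-18, 17) — d² to each: Sigma:820, Rigel:1405, Fornax:1157, Delta:18, Orion:2180 → nearest is Delta
(-19, -1) — d² to each: Sigma:985, Rigel:848, Fornax:260, Delta:457, Orion:1421 → nearest is Fornax
(-3, 17) — d² to each: Sigma:205, Rigel:820, Fornax:1352, Delta:153, Orion:1385 → nearest is Delta
(1, 12) — d² to each: Sigma:82, Rigel:505, Fornax:1165, Delta:320, Orion:954 → nearest is Sigma
(6, 7) — d² to each: Sigma:32, Rigel:265, Fornax:1105, Delta:610, Orion:584 → nearest is Sigma
2 of the 7 points have Sigma as nearest.

2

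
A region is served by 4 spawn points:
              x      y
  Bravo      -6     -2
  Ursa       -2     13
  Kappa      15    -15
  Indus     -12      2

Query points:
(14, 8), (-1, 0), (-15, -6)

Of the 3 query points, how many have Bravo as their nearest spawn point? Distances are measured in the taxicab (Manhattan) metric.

1

(14, 8) — d to each: Bravo:30, Ursa:21, Kappa:24, Indus:32 → nearest is Ursa
(-1, 0) — d to each: Bravo:7, Ursa:14, Kappa:31, Indus:13 → nearest is Bravo
(-15, -6) — d to each: Bravo:13, Ursa:32, Kappa:39, Indus:11 → nearest is Indus
1 of the 3 points has Bravo as nearest.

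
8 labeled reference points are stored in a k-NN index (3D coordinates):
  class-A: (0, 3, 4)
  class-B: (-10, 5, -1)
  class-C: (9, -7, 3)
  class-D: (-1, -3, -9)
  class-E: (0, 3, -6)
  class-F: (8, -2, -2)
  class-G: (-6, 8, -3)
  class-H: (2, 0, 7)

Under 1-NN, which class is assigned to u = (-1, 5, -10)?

class-E

Squared Euclidean distances:
d²(u, class-A) = 1 + 4 + 196 = 201
d²(u, class-B) = 81 + 0 + 81 = 162
d²(u, class-C) = 100 + 144 + 169 = 413
d²(u, class-D) = 0 + 64 + 1 = 65
d²(u, class-E) = 1 + 4 + 16 = 21
d²(u, class-F) = 81 + 49 + 64 = 194
d²(u, class-G) = 25 + 9 + 49 = 83
d²(u, class-H) = 9 + 25 + 289 = 323
class-E is nearest.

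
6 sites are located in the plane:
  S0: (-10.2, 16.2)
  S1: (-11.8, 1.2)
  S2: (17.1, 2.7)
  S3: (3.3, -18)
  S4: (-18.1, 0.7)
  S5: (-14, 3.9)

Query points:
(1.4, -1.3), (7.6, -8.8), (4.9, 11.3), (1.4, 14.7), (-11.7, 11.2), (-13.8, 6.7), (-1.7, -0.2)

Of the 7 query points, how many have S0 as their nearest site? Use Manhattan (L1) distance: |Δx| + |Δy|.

3

(1.4, -1.3) — d to each: S0:29.1, S1:15.7, S2:19.7, S3:18.6, S4:21.5, S5:20.6 → nearest is S1
(7.6, -8.8) — d to each: S0:42.8, S1:29.4, S2:21, S3:13.5, S4:35.2, S5:34.3 → nearest is S3
(4.9, 11.3) — d to each: S0:20, S1:26.8, S2:20.8, S3:30.9, S4:33.6, S5:26.3 → nearest is S0
(1.4, 14.7) — d to each: S0:13.1, S1:26.7, S2:27.7, S3:34.6, S4:33.5, S5:26.2 → nearest is S0
(-11.7, 11.2) — d to each: S0:6.5, S1:10.1, S2:37.3, S3:44.2, S4:16.9, S5:9.6 → nearest is S0
(-13.8, 6.7) — d to each: S0:13.1, S1:7.5, S2:34.9, S3:41.8, S4:10.3, S5:3 → nearest is S5
(-1.7, -0.2) — d to each: S0:24.9, S1:11.5, S2:21.7, S3:22.8, S4:17.3, S5:16.4 → nearest is S1
3 of the 7 points have S0 as nearest.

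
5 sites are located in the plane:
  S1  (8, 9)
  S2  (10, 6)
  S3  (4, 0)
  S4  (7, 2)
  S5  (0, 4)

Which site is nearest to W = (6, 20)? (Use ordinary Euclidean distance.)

S1

Compare squared distances (the ordering matches that of the actual distances):
|WS1|² = 4 + 121 = 125
|WS2|² = 16 + 196 = 212
|WS3|² = 4 + 400 = 404
|WS4|² = 1 + 324 = 325
|WS5|² = 36 + 256 = 292
Minimum is at S1.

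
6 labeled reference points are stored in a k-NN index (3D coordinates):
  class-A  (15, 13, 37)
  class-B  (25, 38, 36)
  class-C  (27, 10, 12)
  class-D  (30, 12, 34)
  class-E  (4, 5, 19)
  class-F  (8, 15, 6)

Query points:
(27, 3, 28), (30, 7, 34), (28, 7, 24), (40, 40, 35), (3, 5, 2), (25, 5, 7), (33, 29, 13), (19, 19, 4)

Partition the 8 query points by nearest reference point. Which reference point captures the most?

class-D

(27, 3, 28) — d² to each: class-A:325, class-B:1293, class-C:305, class-D:126, class-E:614, class-F:989 → nearest is class-D
(30, 7, 34) — d² to each: class-A:270, class-B:990, class-C:502, class-D:25, class-E:905, class-F:1332 → nearest is class-D
(28, 7, 24) — d² to each: class-A:374, class-B:1114, class-C:154, class-D:129, class-E:605, class-F:788 → nearest is class-D
(40, 40, 35) — d² to each: class-A:1358, class-B:230, class-C:1598, class-D:885, class-E:2777, class-F:2490 → nearest is class-B
(3, 5, 2) — d² to each: class-A:1433, class-B:2729, class-C:701, class-D:1802, class-E:290, class-F:141 → nearest is class-F
(25, 5, 7) — d² to each: class-A:1064, class-B:1930, class-C:54, class-D:803, class-E:585, class-F:390 → nearest is class-C
(33, 29, 13) — d² to each: class-A:1156, class-B:674, class-C:398, class-D:739, class-E:1453, class-F:870 → nearest is class-C
(19, 19, 4) — d² to each: class-A:1141, class-B:1421, class-C:209, class-D:1070, class-E:646, class-F:141 → nearest is class-F
Tally — class-B:1, class-C:2, class-D:3, class-F:2. class-D captures the most (3).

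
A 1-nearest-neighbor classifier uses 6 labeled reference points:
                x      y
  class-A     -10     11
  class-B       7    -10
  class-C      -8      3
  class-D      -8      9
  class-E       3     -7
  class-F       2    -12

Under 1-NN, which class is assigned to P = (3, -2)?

class-E

Compare squared distances (the ordering matches that of the actual distances):
d²(P, class-A) = (3−(-10))² + (-2−11)² = 169 + 169 = 338
d²(P, class-B) = (3−7)² + (-2−(-10))² = 16 + 64 = 80
d²(P, class-C) = (3−(-8))² + (-2−3)² = 121 + 25 = 146
d²(P, class-D) = (3−(-8))² + (-2−9)² = 121 + 121 = 242
d²(P, class-E) = (3−3)² + (-2−(-7))² = 0 + 25 = 25
d²(P, class-F) = (3−2)² + (-2−(-12))² = 1 + 100 = 101
class-E is nearest.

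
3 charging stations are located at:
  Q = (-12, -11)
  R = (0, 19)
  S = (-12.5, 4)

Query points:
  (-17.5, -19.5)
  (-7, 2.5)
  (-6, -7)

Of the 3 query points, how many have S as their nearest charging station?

(-17.5, -19.5) — d² to each: Q:102.5, R:1788.5, S:577.25 → nearest is Q
(-7, 2.5) — d² to each: Q:207.25, R:321.25, S:32.5 → nearest is S
(-6, -7) — d² to each: Q:52, R:712, S:163.25 → nearest is Q
1 of the 3 points has S as nearest.

1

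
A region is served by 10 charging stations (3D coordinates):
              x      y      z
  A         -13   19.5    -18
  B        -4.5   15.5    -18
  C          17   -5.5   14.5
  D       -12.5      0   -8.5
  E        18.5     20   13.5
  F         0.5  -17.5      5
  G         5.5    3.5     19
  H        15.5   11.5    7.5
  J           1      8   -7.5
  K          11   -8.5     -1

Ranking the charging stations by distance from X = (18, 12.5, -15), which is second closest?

Squared Euclidean distances:
|XA|² = (18−(-13))² + (12.5−19.5)² + (-15−(-18))² = 961 + 49 + 9 = 1019
|XB|² = (18−(-4.5))² + (12.5−15.5)² + (-15−(-18))² = 506.25 + 9 + 9 = 524.25
|XC|² = (18−17)² + (12.5−(-5.5))² + (-15−14.5)² = 1 + 324 + 870.25 = 1195.25
|XD|² = (18−(-12.5))² + (12.5−0)² + (-15−(-8.5))² = 930.25 + 156.25 + 42.25 = 1128.75
|XE|² = (18−18.5)² + (12.5−20)² + (-15−13.5)² = 0.25 + 56.25 + 812.25 = 868.75
|XF|² = (18−0.5)² + (12.5−(-17.5))² + (-15−5)² = 306.25 + 900 + 400 = 1606.25
|XG|² = (18−5.5)² + (12.5−3.5)² + (-15−19)² = 156.25 + 81 + 1156 = 1393.25
|XH|² = (18−15.5)² + (12.5−11.5)² + (-15−7.5)² = 6.25 + 1 + 506.25 = 513.5
|XJ|² = (18−1)² + (12.5−8)² + (-15−(-7.5))² = 289 + 20.25 + 56.25 = 365.5
|XK|² = (18−11)² + (12.5−(-8.5))² + (-15−(-1))² = 49 + 441 + 196 = 686
Sorted ascending: J, H, B, … — the second-nearest is H.

H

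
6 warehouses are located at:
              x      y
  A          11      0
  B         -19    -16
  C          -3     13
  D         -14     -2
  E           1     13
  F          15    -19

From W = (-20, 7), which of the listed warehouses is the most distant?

F

Squared Euclidean distances:
|WA|² = (-20−11)² + (7−0)² = 961 + 49 = 1010
|WB|² = (-20−(-19))² + (7−(-16))² = 1 + 529 = 530
|WC|² = (-20−(-3))² + (7−13)² = 289 + 36 = 325
|WD|² = (-20−(-14))² + (7−(-2))² = 36 + 81 = 117
|WE|² = (-20−1)² + (7−13)² = 441 + 36 = 477
|WF|² = (-20−15)² + (7−(-19))² = 1225 + 676 = 1901
The largest is to F.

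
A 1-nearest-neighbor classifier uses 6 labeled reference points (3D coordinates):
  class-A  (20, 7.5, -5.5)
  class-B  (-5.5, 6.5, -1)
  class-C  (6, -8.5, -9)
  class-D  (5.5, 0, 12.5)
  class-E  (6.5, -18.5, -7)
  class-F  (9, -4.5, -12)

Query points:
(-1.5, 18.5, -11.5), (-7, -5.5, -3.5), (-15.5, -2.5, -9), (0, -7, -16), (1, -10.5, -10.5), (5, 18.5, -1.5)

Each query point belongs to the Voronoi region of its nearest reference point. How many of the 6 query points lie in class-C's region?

2

(-1.5, 18.5, -11.5) — d² to each: class-A:619.25, class-B:270.25, class-C:791.5, class-D:967.25, class-E:1453.25, class-F:639.5 → nearest is class-B
(-7, -5.5, -3.5) — d² to each: class-A:902, class-B:152.5, class-C:208.25, class-D:442.5, class-E:363.5, class-F:329.25 → nearest is class-B
(-15.5, -2.5, -9) — d² to each: class-A:1372.5, class-B:245, class-C:498.25, class-D:909.5, class-E:744, class-F:613.25 → nearest is class-B
(0, -7, -16) — d² to each: class-A:720.5, class-B:437.5, class-C:87.25, class-D:891.5, class-E:255.5, class-F:103.25 → nearest is class-C
(1, -10.5, -10.5) — d² to each: class-A:710, class-B:421.5, class-C:31.25, class-D:659.5, class-E:106.5, class-F:102.25 → nearest is class-C
(5, 18.5, -1.5) — d² to each: class-A:362, class-B:254.5, class-C:786.25, class-D:538.5, class-E:1401.5, class-F:655.25 → nearest is class-B
2 of the 6 points have class-C as nearest.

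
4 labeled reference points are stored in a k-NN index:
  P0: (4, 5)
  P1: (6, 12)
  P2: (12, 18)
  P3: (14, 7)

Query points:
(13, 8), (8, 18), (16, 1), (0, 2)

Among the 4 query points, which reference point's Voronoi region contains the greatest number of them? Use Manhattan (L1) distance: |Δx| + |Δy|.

(13, 8) — d to each: P0:12, P1:11, P2:11, P3:2 → nearest is P3
(8, 18) — d to each: P0:17, P1:8, P2:4, P3:17 → nearest is P2
(16, 1) — d to each: P0:16, P1:21, P2:21, P3:8 → nearest is P3
(0, 2) — d to each: P0:7, P1:16, P2:28, P3:19 → nearest is P0
Tally — P0:1, P2:1, P3:2. P3 captures the most (2).

P3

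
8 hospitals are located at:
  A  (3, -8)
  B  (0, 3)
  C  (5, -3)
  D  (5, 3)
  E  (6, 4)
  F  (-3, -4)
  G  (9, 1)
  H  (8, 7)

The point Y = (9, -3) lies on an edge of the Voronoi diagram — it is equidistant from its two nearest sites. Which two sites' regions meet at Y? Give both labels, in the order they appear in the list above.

Squared distances from Y to each site:
|YA|² = (9−3)² + (-3−(-8))² = 36 + 25 = 61
|YB|² = (9−0)² + (-3−3)² = 81 + 36 = 117
|YC|² = (9−5)² + (-3−(-3))² = 16 + 0 = 16
|YD|² = (9−5)² + (-3−3)² = 16 + 36 = 52
|YE|² = (9−6)² + (-3−4)² = 9 + 49 = 58
|YF|² = (9−(-3))² + (-3−(-4))² = 144 + 1 = 145
|YG|² = (9−9)² + (-3−1)² = 0 + 16 = 16
|YH|² = (9−8)² + (-3−7)² = 1 + 100 = 101
Y is equidistant from C and G (both at squared distance 16), and every other site is strictly farther — so Y lies on the C–G Voronoi edge.

C and G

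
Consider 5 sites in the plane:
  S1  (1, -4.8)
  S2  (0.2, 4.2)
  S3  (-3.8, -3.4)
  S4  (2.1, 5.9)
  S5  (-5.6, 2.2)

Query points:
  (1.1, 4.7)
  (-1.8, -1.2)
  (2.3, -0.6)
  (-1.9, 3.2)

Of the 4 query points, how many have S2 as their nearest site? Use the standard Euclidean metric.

(1.1, 4.7) — d² to each: S1:90.26, S2:1.06, S3:89.62, S4:2.44, S5:51.14 → nearest is S2
(-1.8, -1.2) — d² to each: S1:20.8, S2:33.16, S3:8.84, S4:65.62, S5:26 → nearest is S3
(2.3, -0.6) — d² to each: S1:19.33, S2:27.45, S3:45.05, S4:42.29, S5:70.25 → nearest is S1
(-1.9, 3.2) — d² to each: S1:72.41, S2:5.41, S3:47.17, S4:23.29, S5:14.69 → nearest is S2
2 of the 4 points have S2 as nearest.

2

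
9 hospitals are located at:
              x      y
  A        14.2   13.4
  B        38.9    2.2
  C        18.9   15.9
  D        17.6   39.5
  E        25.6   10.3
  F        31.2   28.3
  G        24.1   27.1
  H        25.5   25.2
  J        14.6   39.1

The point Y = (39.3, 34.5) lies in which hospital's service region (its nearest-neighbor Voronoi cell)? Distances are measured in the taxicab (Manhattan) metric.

F

d(Y,A) = 25.1 + 21.1 = 46.2
d(Y,B) = 0.4 + 32.3 = 32.7
d(Y,C) = 20.4 + 18.6 = 39
d(Y,D) = 21.7 + 5 = 26.7
d(Y,E) = 13.7 + 24.2 = 37.9
d(Y,F) = 8.1 + 6.2 = 14.3
d(Y,G) = 15.2 + 7.4 = 22.6
d(Y,H) = 13.8 + 9.3 = 23.1
d(Y,J) = 24.7 + 4.6 = 29.3
The smallest is to F, so Y lies in the Voronoi region of F.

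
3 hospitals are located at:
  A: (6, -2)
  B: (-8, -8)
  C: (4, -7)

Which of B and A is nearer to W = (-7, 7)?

B

Compare squared distances:
|WB|² = (-7−(-8))² + (7−(-8))² = 1 + 225 = 226
|WA|² = (-7−6)² + (7−(-2))² = 169 + 81 = 250
226 < 250, so B is closer.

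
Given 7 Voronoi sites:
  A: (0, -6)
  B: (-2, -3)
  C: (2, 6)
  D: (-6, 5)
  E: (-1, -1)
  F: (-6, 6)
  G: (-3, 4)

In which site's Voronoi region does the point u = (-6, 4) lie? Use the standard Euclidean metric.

D

Since √ is increasing, it suffices to compare squared distances:
|uA|² = (-6−0)² + (4−(-6))² = 36 + 100 = 136
|uB|² = (-6−(-2))² + (4−(-3))² = 16 + 49 = 65
|uC|² = (-6−2)² + (4−6)² = 64 + 4 = 68
|uD|² = (-6−(-6))² + (4−5)² = 0 + 1 = 1
|uE|² = (-6−(-1))² + (4−(-1))² = 25 + 25 = 50
|uF|² = (-6−(-6))² + (4−6)² = 0 + 4 = 4
|uG|² = (-6−(-3))² + (4−4)² = 9 + 0 = 9
The smallest is to D, so u lies in the Voronoi region of D.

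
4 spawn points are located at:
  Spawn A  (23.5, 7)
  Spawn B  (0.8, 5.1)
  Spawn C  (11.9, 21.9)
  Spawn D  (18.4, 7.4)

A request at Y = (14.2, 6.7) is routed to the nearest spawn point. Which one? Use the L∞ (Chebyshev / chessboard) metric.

d(Y, Spawn A) = max(9.3, 0.3) = 9.3
d(Y, Spawn B) = max(13.4, 1.6) = 13.4
d(Y, Spawn C) = max(2.3, 15.2) = 15.2
d(Y, Spawn D) = max(4.2, 0.7) = 4.2
Spawn D is nearest.

Spawn D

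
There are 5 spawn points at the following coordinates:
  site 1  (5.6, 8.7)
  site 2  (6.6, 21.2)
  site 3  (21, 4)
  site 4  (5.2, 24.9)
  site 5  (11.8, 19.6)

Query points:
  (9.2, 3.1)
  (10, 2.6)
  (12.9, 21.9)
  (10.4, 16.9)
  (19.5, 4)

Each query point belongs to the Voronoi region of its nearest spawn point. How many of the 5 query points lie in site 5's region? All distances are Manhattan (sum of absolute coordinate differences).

(9.2, 3.1) — d to each: site 1:9.2, site 2:20.7, site 3:12.7, site 4:25.8, site 5:19.1 → nearest is site 1
(10, 2.6) — d to each: site 1:10.5, site 2:22, site 3:12.4, site 4:27.1, site 5:18.8 → nearest is site 1
(12.9, 21.9) — d to each: site 1:20.5, site 2:7, site 3:26, site 4:10.7, site 5:3.4 → nearest is site 5
(10.4, 16.9) — d to each: site 1:13, site 2:8.1, site 3:23.5, site 4:13.2, site 5:4.1 → nearest is site 5
(19.5, 4) — d to each: site 1:18.6, site 2:30.1, site 3:1.5, site 4:35.2, site 5:23.3 → nearest is site 3
2 of the 5 points have site 5 as nearest.

2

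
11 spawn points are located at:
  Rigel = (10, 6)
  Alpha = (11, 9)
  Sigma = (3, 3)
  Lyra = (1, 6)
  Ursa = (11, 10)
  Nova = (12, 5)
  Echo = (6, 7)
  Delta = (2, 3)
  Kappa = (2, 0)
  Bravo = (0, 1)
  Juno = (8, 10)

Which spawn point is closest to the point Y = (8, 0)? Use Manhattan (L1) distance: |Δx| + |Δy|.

Kappa

d(Y, Rigel) = 2 + 6 = 8
d(Y, Alpha) = 3 + 9 = 12
d(Y, Sigma) = 5 + 3 = 8
d(Y, Lyra) = 7 + 6 = 13
d(Y, Ursa) = 3 + 10 = 13
d(Y, Nova) = 4 + 5 = 9
d(Y, Echo) = 2 + 7 = 9
d(Y, Delta) = 6 + 3 = 9
d(Y, Kappa) = 6 + 0 = 6
d(Y, Bravo) = 8 + 1 = 9
d(Y, Juno) = 0 + 10 = 10
Minimum is at Kappa.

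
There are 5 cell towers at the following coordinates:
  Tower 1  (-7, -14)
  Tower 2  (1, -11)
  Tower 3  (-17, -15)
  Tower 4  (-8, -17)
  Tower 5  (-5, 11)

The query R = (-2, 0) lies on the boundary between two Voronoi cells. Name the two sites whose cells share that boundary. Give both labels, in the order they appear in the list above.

Squared distances from R to each site:
d²(R, Tower 1) = (-2−(-7))² + (0−(-14))² = 25 + 196 = 221
d²(R, Tower 2) = (-2−1)² + (0−(-11))² = 9 + 121 = 130
d²(R, Tower 3) = (-2−(-17))² + (0−(-15))² = 225 + 225 = 450
d²(R, Tower 4) = (-2−(-8))² + (0−(-17))² = 36 + 289 = 325
d²(R, Tower 5) = (-2−(-5))² + (0−11)² = 9 + 121 = 130
R is equidistant from Tower 2 and Tower 5 (both at squared distance 130), and every other site is strictly farther — so R lies on the Tower 2–Tower 5 Voronoi edge.

Tower 2 and Tower 5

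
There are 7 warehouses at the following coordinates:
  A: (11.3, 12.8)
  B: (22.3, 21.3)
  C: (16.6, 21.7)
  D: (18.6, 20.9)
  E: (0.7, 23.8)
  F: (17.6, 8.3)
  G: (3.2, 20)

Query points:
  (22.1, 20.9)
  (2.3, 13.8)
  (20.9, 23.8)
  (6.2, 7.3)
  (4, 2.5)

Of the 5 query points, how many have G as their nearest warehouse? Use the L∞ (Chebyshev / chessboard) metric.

(22.1, 20.9) — d to each: A:10.8, B:0.4, C:5.5, D:3.5, E:21.4, F:12.6, G:18.9 → nearest is B
(2.3, 13.8) — d to each: A:9, B:20, C:14.3, D:16.3, E:10, F:15.3, G:6.2 → nearest is G
(20.9, 23.8) — d to each: A:11, B:2.5, C:4.3, D:2.9, E:20.2, F:15.5, G:17.7 → nearest is B
(6.2, 7.3) — d to each: A:5.5, B:16.1, C:14.4, D:13.6, E:16.5, F:11.4, G:12.7 → nearest is A
(4, 2.5) — d to each: A:10.3, B:18.8, C:19.2, D:18.4, E:21.3, F:13.6, G:17.5 → nearest is A
1 of the 5 points has G as nearest.

1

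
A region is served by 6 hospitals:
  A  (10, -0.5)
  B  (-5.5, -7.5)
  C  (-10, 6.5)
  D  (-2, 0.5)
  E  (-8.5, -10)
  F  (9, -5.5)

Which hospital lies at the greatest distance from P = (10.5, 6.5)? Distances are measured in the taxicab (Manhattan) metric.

E

d(P,A) = |10.5−10| + |6.5−(-0.5)| = 0.5 + 7 = 7.5
d(P,B) = |10.5−(-5.5)| + |6.5−(-7.5)| = 16 + 14 = 30
d(P,C) = |10.5−(-10)| + |6.5−6.5| = 20.5 + 0 = 20.5
d(P,D) = |10.5−(-2)| + |6.5−0.5| = 12.5 + 6 = 18.5
d(P,E) = |10.5−(-8.5)| + |6.5−(-10)| = 19 + 16.5 = 35.5
d(P,F) = |10.5−9| + |6.5−(-5.5)| = 1.5 + 12 = 13.5
The largest is to E.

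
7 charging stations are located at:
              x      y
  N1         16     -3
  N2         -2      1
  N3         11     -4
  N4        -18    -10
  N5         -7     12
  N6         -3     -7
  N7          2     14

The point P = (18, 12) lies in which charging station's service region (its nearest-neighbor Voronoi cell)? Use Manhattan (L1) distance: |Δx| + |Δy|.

N1

d(P,N1) = |18−16| + |12−(-3)| = 2 + 15 = 17
d(P,N2) = |18−(-2)| + |12−1| = 20 + 11 = 31
d(P,N3) = |18−11| + |12−(-4)| = 7 + 16 = 23
d(P,N4) = |18−(-18)| + |12−(-10)| = 36 + 22 = 58
d(P,N5) = |18−(-7)| + |12−12| = 25 + 0 = 25
d(P,N6) = |18−(-3)| + |12−(-7)| = 21 + 19 = 40
d(P,N7) = |18−2| + |12−14| = 16 + 2 = 18
The smallest is to N1, so P lies in the Voronoi region of N1.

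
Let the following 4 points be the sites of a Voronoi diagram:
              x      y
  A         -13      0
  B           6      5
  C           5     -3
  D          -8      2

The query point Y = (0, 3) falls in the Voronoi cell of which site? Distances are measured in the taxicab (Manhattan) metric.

d(Y,A) = |0−(-13)| + |3−0| = 13 + 3 = 16
d(Y,B) = |0−6| + |3−5| = 6 + 2 = 8
d(Y,C) = |0−5| + |3−(-3)| = 5 + 6 = 11
d(Y,D) = |0−(-8)| + |3−2| = 8 + 1 = 9
The smallest is to B, so Y lies in the Voronoi region of B.

B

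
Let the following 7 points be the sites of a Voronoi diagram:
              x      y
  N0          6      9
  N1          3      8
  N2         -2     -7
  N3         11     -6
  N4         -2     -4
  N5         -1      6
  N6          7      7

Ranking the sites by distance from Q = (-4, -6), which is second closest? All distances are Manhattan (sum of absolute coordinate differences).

d(Q,N0) = 10 + 15 = 25
d(Q,N1) = 7 + 14 = 21
d(Q,N2) = 2 + 1 = 3
d(Q,N3) = 15 + 0 = 15
d(Q,N4) = 2 + 2 = 4
d(Q,N5) = 3 + 12 = 15
d(Q,N6) = 11 + 13 = 24
Sorted ascending: N2, N4, N3, … — the second-nearest is N4.

N4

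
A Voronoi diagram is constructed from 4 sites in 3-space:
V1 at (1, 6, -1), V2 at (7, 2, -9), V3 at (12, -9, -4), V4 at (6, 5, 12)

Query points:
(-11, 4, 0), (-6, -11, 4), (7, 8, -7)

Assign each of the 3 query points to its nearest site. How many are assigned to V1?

(-11, 4, 0) — d² to each: V1:149, V2:409, V3:714, V4:434 → nearest is V1
(-6, -11, 4) — d² to each: V1:363, V2:507, V3:392, V4:464 → nearest is V1
(7, 8, -7) — d² to each: V1:76, V2:40, V3:323, V4:371 → nearest is V2
2 of the 3 points have V1 as nearest.

2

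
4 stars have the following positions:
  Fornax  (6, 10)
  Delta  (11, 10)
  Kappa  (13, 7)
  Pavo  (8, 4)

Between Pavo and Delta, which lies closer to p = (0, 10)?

Compare squared distances:
d²(p, Pavo) = (0−8)² + (10−4)² = 64 + 36 = 100
d²(p, Delta) = (0−11)² + (10−10)² = 121 + 0 = 121
100 < 121, so Pavo is closer.

Pavo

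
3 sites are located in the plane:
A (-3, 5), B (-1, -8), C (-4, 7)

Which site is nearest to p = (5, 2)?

Squared Euclidean distances:
|pA|² = (5−(-3))² + (2−5)² = 64 + 9 = 73
|pB|² = (5−(-1))² + (2−(-8))² = 36 + 100 = 136
|pC|² = (5−(-4))² + (2−7)² = 81 + 25 = 106
The smallest is to A, so p lies in the Voronoi region of A.

A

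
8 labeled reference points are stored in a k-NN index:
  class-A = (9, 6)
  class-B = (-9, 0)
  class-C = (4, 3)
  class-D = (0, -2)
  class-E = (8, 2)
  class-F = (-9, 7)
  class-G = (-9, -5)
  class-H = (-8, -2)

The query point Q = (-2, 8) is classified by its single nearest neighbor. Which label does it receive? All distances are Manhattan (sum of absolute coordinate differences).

class-F

d(Q, class-A) = 11 + 2 = 13
d(Q, class-B) = 7 + 8 = 15
d(Q, class-C) = 6 + 5 = 11
d(Q, class-D) = 2 + 10 = 12
d(Q, class-E) = 10 + 6 = 16
d(Q, class-F) = 7 + 1 = 8
d(Q, class-G) = 7 + 13 = 20
d(Q, class-H) = 6 + 10 = 16
class-F is nearest.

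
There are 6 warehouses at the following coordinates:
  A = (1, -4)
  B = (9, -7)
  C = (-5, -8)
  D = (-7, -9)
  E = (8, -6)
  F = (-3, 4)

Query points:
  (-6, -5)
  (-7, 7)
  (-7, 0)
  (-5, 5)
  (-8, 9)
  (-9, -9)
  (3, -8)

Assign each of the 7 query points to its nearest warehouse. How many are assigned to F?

4

(-6, -5) — d² to each: A:50, B:229, C:10, D:17, E:197, F:90 → nearest is C
(-7, 7) — d² to each: A:185, B:452, C:229, D:256, E:394, F:25 → nearest is F
(-7, 0) — d² to each: A:80, B:305, C:68, D:81, E:261, F:32 → nearest is F
(-5, 5) — d² to each: A:117, B:340, C:169, D:200, E:290, F:5 → nearest is F
(-8, 9) — d² to each: A:250, B:545, C:298, D:325, E:481, F:50 → nearest is F
(-9, -9) — d² to each: A:125, B:328, C:17, D:4, E:298, F:205 → nearest is D
(3, -8) — d² to each: A:20, B:37, C:64, D:101, E:29, F:180 → nearest is A
4 of the 7 points have F as nearest.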